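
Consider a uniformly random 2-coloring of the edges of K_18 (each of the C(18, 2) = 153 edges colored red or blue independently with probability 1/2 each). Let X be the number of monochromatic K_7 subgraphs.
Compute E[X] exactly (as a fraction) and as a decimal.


Let X = Σ_S X_S over the C(18, 7) = 31824 subsets S of size 7, where X_S = 1 if the K_7 on S is monochromatic.
For a fixed S, the K_7 on S has C(7, 2) = 21 edges. P[all 21 edges red] = (1/2)^21, and likewise for blue, so P[monochromatic] = 2·(1/2)^21 = 2^{1 − 21} = 1/1048576.
Summing: E[X] = C(18, 7) · 2^{1 − 21} = 31824 · 1/1048576 = 1989/65536.
Numerically: E[X] ≈ 0.030.

E[X] = C(18,7)·2^(1−C(7,2)) = 1989/65536 ≈ 0.030.


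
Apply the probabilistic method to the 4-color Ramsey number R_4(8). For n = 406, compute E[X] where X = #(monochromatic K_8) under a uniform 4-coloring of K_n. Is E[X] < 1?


E[X] = C(406, 8) · 4^{1 − 28} = 17082453897995850 · 4^{−27} = 17082453897995850/18014398509481984.
As a reduced fraction: E[X] = 8541226948997925/9007199254740992 ≈ 0.9483.
Is E[X] < 1? YES.
Since E[X] < 1, there exists a 4-coloring of K_{406} with no monochromatic K_8; hence R_4(8) > 406.

E[X] = 8541226948997925/9007199254740992 ≈ 0.9483; E[X] < 1, so R_4(8) > 406.


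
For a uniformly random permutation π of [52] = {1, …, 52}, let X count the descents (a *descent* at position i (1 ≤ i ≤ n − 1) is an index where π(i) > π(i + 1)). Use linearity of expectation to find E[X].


Write X = Σ X_I over i = 1, …, 51, with X_I the indicator of one descent.
There are 51 indicators.
For each fixed i, the pair (π(i), π(i+1)) is a uniformly random ordered pair of distinct values from {1, …, 52}; by symmetry P[π(i) > π(i+1)] = 1/2.
By linearity: E[X] = 51 · (1/2) = (52 − 1) · (1/2) = 51/2 ≈ 25.500000.

E[X] = 51/2 = 25.500000.


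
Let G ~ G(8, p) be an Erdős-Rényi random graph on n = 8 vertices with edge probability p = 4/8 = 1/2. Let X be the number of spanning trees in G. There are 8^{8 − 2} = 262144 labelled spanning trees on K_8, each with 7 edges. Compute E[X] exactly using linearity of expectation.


K_8 has 8^{8 − 2} = 262144 labelled spanning trees.
For each such spanning tree H, let X_H = 1 if all 7 edges of H are present in G. Then P[X_H = 1] = p^{7} = (1/2)^{7} = 1/128.
By linearity of expectation: E[X] = Σ_H E[X_H] = 262144 · p^{7} = 262144 · 1/128 = 2048.
Numerically: E[X] ≈ 2048.

E[X] = 262144 · (1/2)^{7} = 2048 ≈ 2048.


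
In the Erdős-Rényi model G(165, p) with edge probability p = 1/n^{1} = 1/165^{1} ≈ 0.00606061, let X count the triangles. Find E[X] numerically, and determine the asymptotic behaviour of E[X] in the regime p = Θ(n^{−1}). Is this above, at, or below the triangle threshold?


Number of potential triangles: C(165, 3) = 735130.
Each occurs with probability p³ ≈ (0.00606061)³ ≈ 2.22611793e-07.
By linearity: E[X] = C(165, 3)·p³ ≈ 735130 · 2.22611793e-07 ≈ 0.163649.
Here α = 1, so p = 1/n is exactly at the triangle threshold p ~ 1/n. Asymptotically E[X] → c³/6 = 1³/6 = 1/6 ≈ 0.166667, a bounded constant. In this regime the triangle count is asymptotically Poisson(c³/6).

E[X] ≈ 0.163649; in regime p = Θ(1/n^{1}) E[X] stays bounded (at the triangle threshold p ~ 1/n).


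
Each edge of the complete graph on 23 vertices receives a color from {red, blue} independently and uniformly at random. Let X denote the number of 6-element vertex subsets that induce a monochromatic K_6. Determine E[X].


Let X = Σ_S X_S over the C(23, 6) = 100947 subsets S of size 6, where X_S = 1 if the K_6 on S is monochromatic.
For a fixed S, the K_6 on S has C(6, 2) = 15 edges. P[all 15 edges red] = (1/2)^15, and likewise for blue, so P[monochromatic] = 2·(1/2)^15 = 2^{1 − 15} = 1/16384.
Summing: E[X] = C(23, 6) · 2^{1 − 15} = 100947 · 1/16384 = 100947/16384.
Numerically: E[X] ≈ 6.1613.

E[X] = C(23,6)·2^(1−C(6,2)) = 100947/16384 ≈ 6.1613.


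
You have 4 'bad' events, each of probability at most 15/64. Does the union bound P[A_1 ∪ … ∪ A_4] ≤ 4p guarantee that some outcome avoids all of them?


Union bound: P[∪_{i=1}^{4} A_i] ≤ Σ_i P[A_i] ≤ 4·p = 4·(15/64) = 15/16.
Numerically: 15/16 ≈ 0.937500.
Is 15/16 < 1? YES.
Since P[∪ A_i] ≤ 15/16 < 1, the complement has P[∩ A_i^c] ≥ 1 − 15/16 = 1/16 > 0, so some outcome avoids every A_i.

4·p = 15/16 ≈ 0.937500; existence CERTIFIED by the union bound.


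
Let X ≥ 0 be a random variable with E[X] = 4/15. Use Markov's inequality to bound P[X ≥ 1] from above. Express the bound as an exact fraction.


μ = E[X] = 4/15, a = 1.
Markov: P[X ≥ 1] ≤ μ/a = (4/15)/1 = 4/15.
Numerically: ≈ 0.266667.
(Since a = 1 > μ = 0.266667, the bound 4/15 is < 1 and informative.)

P[X ≥ 1] ≤ 4/15 ≈ 0.266667.


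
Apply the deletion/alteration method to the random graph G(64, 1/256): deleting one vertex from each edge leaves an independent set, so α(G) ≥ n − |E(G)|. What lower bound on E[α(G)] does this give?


E[|E(G)|] = C(64, 2)·p = 2016 · (1/256) = 63/8.
E[α(G)] ≥ n − E[|E(G)|] = 64 − 63/8 = 449/8.
Numerically: ≈ 56.125.
(This is only a lower bound; the true E[α(G)] may be larger.)

E[α(G)] ≥ 449/8 ≈ 56.125.


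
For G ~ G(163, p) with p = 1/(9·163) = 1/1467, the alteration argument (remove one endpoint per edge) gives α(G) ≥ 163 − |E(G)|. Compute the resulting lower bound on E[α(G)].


E[|E(G)|] = C(163, 2)·p = 13203 · (1/1467) = 9.
E[α(G)] ≥ n − E[|E(G)|] = 163 − 9 = 154.
Numerically: ≈ 154.0000.
(This is only a lower bound; the true E[α(G)] may be larger.)

E[α(G)] ≥ 154 ≈ 154.0000.


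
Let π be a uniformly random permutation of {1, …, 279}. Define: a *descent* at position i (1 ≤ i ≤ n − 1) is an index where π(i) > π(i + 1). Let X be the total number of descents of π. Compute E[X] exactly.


Write X = Σ X_I over i = 1, …, 278, with X_I the indicator of one descent.
There are 278 indicators.
For each fixed i, the pair (π(i), π(i+1)) is a uniformly random ordered pair of distinct values from {1, …, 279}; by symmetry P[π(i) > π(i+1)] = 1/2.
By linearity: E[X] = 278 · (1/2) = (279 − 1) · (1/2) = 139 ≈ 139.000.

E[X] = 139 = 139.000.


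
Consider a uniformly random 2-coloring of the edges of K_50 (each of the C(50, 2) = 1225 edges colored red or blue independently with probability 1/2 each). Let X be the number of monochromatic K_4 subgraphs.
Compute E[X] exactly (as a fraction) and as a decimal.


Let X = Σ_S X_S over the C(50, 4) = 230300 subsets S of size 4, where X_S = 1 if the K_4 on S is monochromatic.
For a fixed S, the K_4 on S has C(4, 2) = 6 edges. P[all 6 edges red] = (1/2)^6, and likewise for blue, so P[monochromatic] = 2·(1/2)^6 = 2^{1 − 6} = 1/32.
By linearity: E[X] = C(50, 4) · 2^{1 − 6} = 230300 · 1/32 = 57575/8.
Numerically: E[X] ≈ 7196.87500.

E[X] = C(50,4)·2^(1−C(4,2)) = 57575/8 ≈ 7196.87500.


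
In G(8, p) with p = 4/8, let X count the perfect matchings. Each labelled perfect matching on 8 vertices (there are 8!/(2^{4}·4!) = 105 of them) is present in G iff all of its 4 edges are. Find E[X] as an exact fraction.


K_8 has 8!/(2^{4}·4!) = 105 labelled perfect matchings.
For each such perfect matching H, let X_H = 1 if all 4 edges of H are present in G. Then P[X_H = 1] = p^{4} = (1/2)^{4} = 1/16.
By linearity: E[X] = Σ_H E[X_H] = 105 · p^{4} = 105 · 1/16 = 105/16.
Numerically: E[X] ≈ 6.56.

E[X] = 105 · (1/2)^{4} = 105/16 ≈ 6.56.


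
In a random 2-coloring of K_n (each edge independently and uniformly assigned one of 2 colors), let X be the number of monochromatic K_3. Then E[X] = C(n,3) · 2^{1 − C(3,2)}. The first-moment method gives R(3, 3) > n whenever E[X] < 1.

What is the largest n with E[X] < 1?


We need C(n, 3) · 2^{1 − 3} < 1, i.e. C(n, 3) < 2^{3 − 1} = 4.
Check values of n near the boundary:
  n = 3: C(3, 3) = 1; 1 < 4? YES
  n = 4: C(4, 3) = 4; 4 < 4? NO
The largest n with C(n, 3) < 4 is n = 3 (where E[X] = 1/4 ≈ 0.2500). Hence R(3, 3) > 3, i.e. R(3, 3) ≥ 4.

Largest n = 3; hence R(3, 3) > 3.


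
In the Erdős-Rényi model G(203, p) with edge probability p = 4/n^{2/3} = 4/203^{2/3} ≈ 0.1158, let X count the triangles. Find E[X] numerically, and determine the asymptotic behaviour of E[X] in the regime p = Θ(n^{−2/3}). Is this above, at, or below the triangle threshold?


Number of potential triangles: C(203, 3) = 1373701.
Each occurs with probability p³ ≈ (0.1158)³ ≈ 1.553059e-03.
By linearity: E[X] = C(203, 3)·p³ ≈ 1373701 · 1.553059e-03 ≈ 2133.4384.
Since α = 2/3 < 1, p = c/n^{2/3} ≫ 1/n is above the triangle threshold p ~ 1/n. Asymptotically E[X] ~ (c³/6)·n^{3(1−α)} = (4³/6)·n^{1} → ∞; triangles are abundant w.h.p.

E[X] ≈ 2133.4384; in regime p = Θ(1/n^{2/3}) E[X] diverges (above the triangle threshold p ~ 1/n).


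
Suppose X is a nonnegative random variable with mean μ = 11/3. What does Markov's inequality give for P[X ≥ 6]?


μ = E[X] = 11/3, a = 6.
Markov: P[X ≥ 6] ≤ μ/a = (11/3)/6 = 11/18.
Numerically: ≈ 0.611111.
(Since a = 6 > μ = 3.666667, the bound 11/18 is < 1 and informative.)

P[X ≥ 6] ≤ 11/18 ≈ 0.611111.


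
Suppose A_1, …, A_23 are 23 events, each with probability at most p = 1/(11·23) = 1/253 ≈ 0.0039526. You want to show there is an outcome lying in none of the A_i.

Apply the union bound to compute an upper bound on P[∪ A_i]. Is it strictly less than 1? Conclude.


Union bound: P[∪_{i=1}^{23} A_i] ≤ Σ_i P[A_i] ≤ 23·p = 23·(1/253) = 1/11.
Numerically: 1/11 ≈ 0.0909091.
Is 1/11 < 1? YES.
Since P[∪ A_i] ≤ 1/11 < 1, the complement has P[∩ A_i^c] ≥ 1 − 1/11 = 10/11 > 0, so some outcome avoids every A_i.

23·p = 1/11 ≈ 0.0909091; existence CERTIFIED by the union bound.


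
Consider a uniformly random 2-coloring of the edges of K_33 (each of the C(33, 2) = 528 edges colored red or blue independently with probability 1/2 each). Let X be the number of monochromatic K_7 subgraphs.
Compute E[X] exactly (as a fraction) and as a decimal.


Let X = Σ_S X_S over the C(33, 7) = 4272048 subsets S of size 7, where X_S = 1 if the K_7 on S is monochromatic.
For a fixed S, the K_7 on S has C(7, 2) = 21 edges. P[all 21 edges red] = (1/2)^21, and likewise for blue, so P[monochromatic] = 2·(1/2)^21 = 2^{1 − 21} = 1/1048576.
Summing: E[X] = C(33, 7) · 2^{1 − 21} = 4272048 · 1/1048576 = 267003/65536.
Numerically: E[X] ≈ 4.074142.

E[X] = C(33,7)·2^(1−C(7,2)) = 267003/65536 ≈ 4.074142.


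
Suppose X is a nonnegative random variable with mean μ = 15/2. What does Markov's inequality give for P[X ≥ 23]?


μ = E[X] = 15/2, a = 23.
Markov: P[X ≥ 23] ≤ μ/a = (15/2)/23 = 15/46.
Numerically: ≈ 0.3261.
(Since a = 23 > μ = 7.5000, the bound 15/46 is < 1 and informative.)

P[X ≥ 23] ≤ 15/46 ≈ 0.3261.


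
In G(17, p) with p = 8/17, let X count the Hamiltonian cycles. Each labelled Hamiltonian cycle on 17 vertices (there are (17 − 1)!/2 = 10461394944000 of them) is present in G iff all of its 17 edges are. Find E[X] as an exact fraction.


K_17 has (17 − 1)!/2 = 10461394944000 labelled Hamiltonian cycles.
For each such Hamiltonian cycle H, let X_H = 1 if all 17 edges of H are present in G. Then P[X_H = 1] = p^{17} = (8/17)^{17} = 2251799813685248/827240261886336764177.
Summing the indicators: E[X] = Σ_H E[X_H] = 10461394944000 · p^{17} = 10461394944000 · 2251799813685248/827240261886336764177 = 23556967185786995434586112000/827240261886336764177.
Numerically: E[X] ≈ 2.848e+07.

E[X] = 10461394944000 · (8/17)^{17} = 23556967185786995434586112000/827240261886336764177 ≈ 2.848e+07.


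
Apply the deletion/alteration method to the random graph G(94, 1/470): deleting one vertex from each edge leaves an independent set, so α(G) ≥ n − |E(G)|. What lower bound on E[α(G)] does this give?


E[|E(G)|] = C(94, 2)·p = 4371 · (1/470) = 93/10.
E[α(G)] ≥ n − E[|E(G)|] = 94 − 93/10 = 847/10.
Numerically: ≈ 84.700000.
(This is only a lower bound; the true E[α(G)] may be larger.)

E[α(G)] ≥ 847/10 ≈ 84.700000.


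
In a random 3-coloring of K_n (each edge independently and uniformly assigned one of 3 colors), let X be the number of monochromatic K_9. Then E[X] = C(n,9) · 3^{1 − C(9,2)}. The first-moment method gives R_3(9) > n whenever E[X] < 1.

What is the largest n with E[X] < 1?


We need C(n, 9) · 3^{1 − 36} < 1, i.e. C(n, 9) < 3^{36 − 1} = 50031545098999707.
Check values of n near the boundary:
  n = 296: C(296, 9) = 42513789098994080; 42513789098994080 < 50031545098999707? YES
  n = 297: C(297, 9) = 43842345008337645; 43842345008337645 < 50031545098999707? YES
  n = 298: C(298, 9) = 45207677551849890; 45207677551849890 < 50031545098999707? YES
  n = 299: C(299, 9) = 46610674441390059; 46610674441390059 < 50031545098999707? YES
  n = 300: C(300, 9) = 48052241692154700; 48052241692154700 < 50031545098999707? YES
  n = 301: C(301, 9) = 49533303936090975; 49533303936090975 < 50031545098999707? YES
  n = 302: C(302, 9) = 51054804739588650; 51054804739588650 < 50031545098999707? NO
  n = 303: C(303, 9) = 52617706925494425; 52617706925494425 < 50031545098999707? NO
The largest n with C(n, 9) < 50031545098999707 is n = 301 (where E[X] = 16511101312030325/16677181699666569 ≈ 0.9900). Hence R_3(9) > 301, i.e. R_3(9) ≥ 302.

Largest n = 301; hence R_3(9) > 301.


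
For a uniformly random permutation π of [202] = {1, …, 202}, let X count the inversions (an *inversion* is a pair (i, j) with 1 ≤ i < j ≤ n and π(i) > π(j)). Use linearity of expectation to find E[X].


Write X = Σ X_I over the C(202, 2) = 20301 pairs i < j, with X_I the indicator of one inversion.
There are 20301 indicators.
For each fixed pair i < j, the values π(i) and π(j) are two distinct elements of {1, …, 202} in uniformly random order; by symmetry P[π(i) > π(j)] = 1/2.
By linearity: E[X] = 20301 · (1/2) = C(202, 2) · (1/2) = 20301/2 = 20301/2 ≈ 10150.500000.

E[X] = 20301/2 = 10150.500000.


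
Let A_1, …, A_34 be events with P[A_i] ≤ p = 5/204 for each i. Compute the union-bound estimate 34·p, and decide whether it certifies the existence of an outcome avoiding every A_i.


Union bound: P[∪_{i=1}^{34} A_i] ≤ Σ_i P[A_i] ≤ 34·p = 34·(5/204) = 5/6.
Numerically: 5/6 ≈ 0.8333333.
Is 5/6 < 1? YES.
Since P[∪ A_i] ≤ 5/6 < 1, the complement has P[∩ A_i^c] ≥ 1 − 5/6 = 1/6 > 0, so some outcome avoids every A_i.

34·p = 5/6 ≈ 0.8333333; existence CERTIFIED by the union bound.


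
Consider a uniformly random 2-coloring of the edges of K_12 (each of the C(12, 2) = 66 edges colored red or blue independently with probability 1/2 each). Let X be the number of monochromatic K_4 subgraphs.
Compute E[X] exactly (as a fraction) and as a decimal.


Let X = Σ_S X_S over the C(12, 4) = 495 subsets S of size 4, where X_S = 1 if the K_4 on S is monochromatic.
For a fixed S, the K_4 on S has C(4, 2) = 6 edges. P[all 6 edges red] = (1/2)^6, and likewise for blue, so P[monochromatic] = 2·(1/2)^6 = 2^{1 − 6} = 1/32.
Summing: E[X] = C(12, 4) · 2^{1 − 6} = 495 · 1/32 = 495/32.
Numerically: E[X] ≈ 15.4688.

E[X] = C(12,4)·2^(1−C(4,2)) = 495/32 ≈ 15.4688.


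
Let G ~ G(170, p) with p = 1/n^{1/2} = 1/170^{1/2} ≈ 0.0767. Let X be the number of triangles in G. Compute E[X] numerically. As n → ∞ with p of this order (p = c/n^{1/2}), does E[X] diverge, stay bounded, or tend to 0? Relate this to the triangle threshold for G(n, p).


Number of potential triangles: C(170, 3) = 804440.
Each occurs with probability p³ ≈ (0.0767)³ ≈ 4.51156e-04.
By linearity: E[X] = C(170, 3)·p³ ≈ 804440 · 4.51156e-04 ≈ 362.928.
Since α = 1/2 < 1, p = c/n^{1/2} ≫ 1/n is above the triangle threshold p ~ 1/n. Asymptotically E[X] ~ (c³/6)·n^{3(1−α)} = (1³/6)·n^{1.5} → ∞; triangles are abundant w.h.p.

E[X] ≈ 362.928; in regime p = Θ(1/n^{1/2}) E[X] diverges (above the triangle threshold p ~ 1/n).


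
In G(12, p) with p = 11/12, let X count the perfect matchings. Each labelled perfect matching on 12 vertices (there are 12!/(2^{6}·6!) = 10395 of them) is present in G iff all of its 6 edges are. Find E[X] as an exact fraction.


K_12 has 12!/(2^{6}·6!) = 10395 labelled perfect matchings.
For each such perfect matching H, let X_H = 1 if all 6 edges of H are present in G. Then P[X_H = 1] = p^{6} = (11/12)^{6} = 1771561/2985984.
By linearity of expectation: E[X] = Σ_H E[X_H] = 10395 · p^{6} = 10395 · 1771561/2985984 = 682050985/110592.
Numerically: E[X] ≈ 6.17e+03.

E[X] = 10395 · (11/12)^{6} = 682050985/110592 ≈ 6.17e+03.


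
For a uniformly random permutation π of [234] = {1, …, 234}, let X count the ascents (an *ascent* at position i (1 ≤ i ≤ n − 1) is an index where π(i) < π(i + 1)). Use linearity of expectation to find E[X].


Write X = Σ X_I over i = 1, …, 233, with X_I the indicator of one ascent.
There are 233 indicators.
For each fixed i, the pair (π(i), π(i+1)) is a uniformly random ordered pair of distinct values from {1, …, 234}; by symmetry P[π(i) < π(i+1)] = 1/2.
By linearity: E[X] = 233 · (1/2) = (234 − 1) · (1/2) = 233/2 ≈ 116.50000.

E[X] = 233/2 = 116.50000.


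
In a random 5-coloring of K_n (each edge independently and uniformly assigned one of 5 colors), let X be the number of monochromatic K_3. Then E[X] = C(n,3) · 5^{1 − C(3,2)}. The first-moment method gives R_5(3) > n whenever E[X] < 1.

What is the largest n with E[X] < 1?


We need C(n, 3) · 5^{1 − 3} < 1, i.e. C(n, 3) < 5^{3 − 1} = 25.
Check values of n near the boundary:
  n = 3: C(3, 3) = 1; 1 < 25? YES
  n = 4: C(4, 3) = 4; 4 < 25? YES
  n = 5: C(5, 3) = 10; 10 < 25? YES
  n = 6: C(6, 3) = 20; 20 < 25? YES
  n = 7: C(7, 3) = 35; 35 < 25? NO
The largest n with C(n, 3) < 25 is n = 6 (where E[X] = 4/5 ≈ 0.800000). Hence R_5(3) > 6, i.e. R_5(3) ≥ 7.

Largest n = 6; hence R_5(3) > 6.


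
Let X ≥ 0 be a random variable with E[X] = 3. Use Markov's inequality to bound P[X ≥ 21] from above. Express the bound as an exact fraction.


μ = E[X] = 3, a = 21.
Markov: P[X ≥ 21] ≤ μ/a = (3)/21 = 1/7.
Numerically: ≈ 0.143.
(Since a = 21 > μ = 3.000, the bound 1/7 is < 1 and informative.)

P[X ≥ 21] ≤ 1/7 ≈ 0.143.


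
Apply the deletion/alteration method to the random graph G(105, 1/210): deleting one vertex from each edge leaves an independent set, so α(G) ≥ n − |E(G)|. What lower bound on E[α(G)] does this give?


E[|E(G)|] = C(105, 2)·p = 5460 · (1/210) = 26.
E[α(G)] ≥ n − E[|E(G)|] = 105 − 26 = 79.
Numerically: ≈ 79.000.
(This is only a lower bound; the true E[α(G)] may be larger.)

E[α(G)] ≥ 79 ≈ 79.000.


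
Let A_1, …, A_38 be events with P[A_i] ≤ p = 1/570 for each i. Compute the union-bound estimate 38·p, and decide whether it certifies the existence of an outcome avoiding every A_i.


Union bound: P[∪_{i=1}^{38} A_i] ≤ Σ_i P[A_i] ≤ 38·p = 38·(1/570) = 1/15.
Numerically: 1/15 ≈ 0.0667.
Is 1/15 < 1? YES.
Since P[∪ A_i] ≤ 1/15 < 1, the complement has P[∩ A_i^c] ≥ 1 − 1/15 = 14/15 > 0, so some outcome avoids every A_i.

38·p = 1/15 ≈ 0.0667; existence CERTIFIED by the union bound.


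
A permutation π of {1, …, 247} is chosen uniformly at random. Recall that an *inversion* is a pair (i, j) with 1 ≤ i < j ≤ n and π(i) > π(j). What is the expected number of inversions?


Write X = Σ X_I over the C(247, 2) = 30381 pairs i < j, with X_I the indicator of one inversion.
There are 30381 indicators.
For each fixed pair i < j, the values π(i) and π(j) are two distinct elements of {1, …, 247} in uniformly random order; by symmetry P[π(i) > π(j)] = 1/2.
By linearity: E[X] = 30381 · (1/2) = C(247, 2) · (1/2) = 30381/2 = 30381/2 ≈ 15190.500.

E[X] = 30381/2 = 15190.500.


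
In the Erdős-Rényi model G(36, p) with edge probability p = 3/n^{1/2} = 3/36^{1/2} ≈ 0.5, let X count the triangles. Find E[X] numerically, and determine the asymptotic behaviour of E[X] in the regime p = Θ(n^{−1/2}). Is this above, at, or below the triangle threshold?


Number of potential triangles: C(36, 3) = 7140.
Each occurs with probability p³ ≈ (0.5)³ ≈ 1.25000e-01.
By linearity: E[X] = C(36, 3)·p³ ≈ 7140 · 1.25000e-01 ≈ 892.500.
Since α = 1/2 < 1, p = c/n^{1/2} ≫ 1/n is above the triangle threshold p ~ 1/n. Asymptotically E[X] ~ (c³/6)·n^{3(1−α)} = (3³/6)·n^{1.5} → ∞; triangles are abundant w.h.p.

E[X] ≈ 892.500; in regime p = Θ(1/n^{1/2}) E[X] diverges (above the triangle threshold p ~ 1/n).


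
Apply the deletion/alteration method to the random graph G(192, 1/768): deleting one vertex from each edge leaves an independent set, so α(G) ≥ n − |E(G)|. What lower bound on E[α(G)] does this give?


E[|E(G)|] = C(192, 2)·p = 18336 · (1/768) = 191/8.
E[α(G)] ≥ n − E[|E(G)|] = 192 − 191/8 = 1345/8.
Numerically: ≈ 168.12500.
(This is only a lower bound; the true E[α(G)] may be larger.)

E[α(G)] ≥ 1345/8 ≈ 168.12500.


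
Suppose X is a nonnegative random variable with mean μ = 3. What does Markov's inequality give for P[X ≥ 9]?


μ = E[X] = 3, a = 9.
Markov: P[X ≥ 9] ≤ μ/a = (3)/9 = 1/3.
Numerically: ≈ 0.333.
(Since a = 9 > μ = 3.000, the bound 1/3 is < 1 and informative.)

P[X ≥ 9] ≤ 1/3 ≈ 0.333.


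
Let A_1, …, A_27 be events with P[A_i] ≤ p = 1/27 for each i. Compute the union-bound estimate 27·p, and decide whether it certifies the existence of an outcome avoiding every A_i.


Union bound: P[∪_{i=1}^{27} A_i] ≤ Σ_i P[A_i] ≤ 27·p = 27·(1/27) = 1.
Numerically: 1 ≈ 1.000.
Is 1 < 1? NO.
Since the bound 1 is ≥ 1, the union bound is uninformative here; it does NOT by itself certify existence.

27·p = 1 ≈ 1.000; existence NOT certified by the union bound.


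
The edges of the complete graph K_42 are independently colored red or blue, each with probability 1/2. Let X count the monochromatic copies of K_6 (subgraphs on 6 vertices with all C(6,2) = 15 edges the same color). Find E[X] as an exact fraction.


Let X = Σ_S X_S over the C(42, 6) = 5245786 subsets S of size 6, where X_S = 1 if the K_6 on S is monochromatic.
For a fixed S, the K_6 on S has C(6, 2) = 15 edges. P[all 15 edges red] = (1/2)^15, and likewise for blue, so P[monochromatic] = 2·(1/2)^15 = 2^{1 − 15} = 1/16384.
By linearity: E[X] = C(42, 6) · 2^{1 − 15} = 5245786 · 1/16384 = 2622893/8192.
Numerically: E[X] ≈ 320.177368.

E[X] = C(42,6)·2^(1−C(6,2)) = 2622893/8192 ≈ 320.177368.


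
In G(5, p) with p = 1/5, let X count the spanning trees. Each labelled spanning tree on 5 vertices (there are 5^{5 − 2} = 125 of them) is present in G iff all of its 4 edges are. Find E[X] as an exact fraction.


K_5 has 5^{5 − 2} = 125 labelled spanning trees.
For each such spanning tree H, let X_H = 1 if all 4 edges of H are present in G. Then P[X_H = 1] = p^{4} = (1/5)^{4} = 1/625.
By linearity of expectation: E[X] = Σ_H E[X_H] = 125 · p^{4} = 125 · 1/625 = 1/5.
Numerically: E[X] ≈ 0.2.

E[X] = 125 · (1/5)^{4} = 1/5 ≈ 0.2.


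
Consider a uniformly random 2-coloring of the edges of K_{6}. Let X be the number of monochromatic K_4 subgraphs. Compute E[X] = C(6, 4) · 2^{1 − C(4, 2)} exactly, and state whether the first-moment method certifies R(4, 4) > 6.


E[X] = C(6, 4) · 2^{1 − 6} = 15 · 2^{−5} = 15/32.
As a reduced fraction: E[X] = 15/32 ≈ 0.468750.
Is E[X] < 1? YES.
Since E[X] < 1, there exists a 2-coloring of K_{6} with no monochromatic K_4; hence R(4, 4) > 6.

E[X] = 15/32 ≈ 0.468750; E[X] < 1, so R(4, 4) > 6.


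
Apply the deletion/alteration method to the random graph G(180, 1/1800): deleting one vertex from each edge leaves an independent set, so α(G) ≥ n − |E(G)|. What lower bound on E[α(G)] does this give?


E[|E(G)|] = C(180, 2)·p = 16110 · (1/1800) = 179/20.
E[α(G)] ≥ n − E[|E(G)|] = 180 − 179/20 = 3421/20.
Numerically: ≈ 171.050.
(This is only a lower bound; the true E[α(G)] may be larger.)

E[α(G)] ≥ 3421/20 ≈ 171.050.


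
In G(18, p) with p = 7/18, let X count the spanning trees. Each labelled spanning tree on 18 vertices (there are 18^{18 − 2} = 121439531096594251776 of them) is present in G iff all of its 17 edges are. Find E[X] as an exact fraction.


K_18 has 18^{18 − 2} = 121439531096594251776 labelled spanning trees.
For each such spanning tree H, let X_H = 1 if all 17 edges of H are present in G. Then P[X_H = 1] = p^{17} = (7/18)^{17} = 232630513987207/2185911559738696531968.
By linearity: E[X] = Σ_H E[X_H] = 121439531096594251776 · p^{17} = 121439531096594251776 · 232630513987207/2185911559738696531968 = 232630513987207/18.
Numerically: E[X] ≈ 1.2924e+13.

E[X] = 121439531096594251776 · (7/18)^{17} = 232630513987207/18 ≈ 1.2924e+13.


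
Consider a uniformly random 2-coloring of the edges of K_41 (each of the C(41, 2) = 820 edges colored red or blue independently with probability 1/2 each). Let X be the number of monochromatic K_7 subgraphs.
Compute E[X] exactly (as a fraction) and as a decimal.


Let X = Σ_S X_S over the C(41, 7) = 22481940 subsets S of size 7, where X_S = 1 if the K_7 on S is monochromatic.
For a fixed S, the K_7 on S has C(7, 2) = 21 edges. P[all 21 edges red] = (1/2)^21, and likewise for blue, so P[monochromatic] = 2·(1/2)^21 = 2^{1 − 21} = 1/1048576.
By linearity: E[X] = C(41, 7) · 2^{1 − 21} = 22481940 · 1/1048576 = 5620485/262144.
Numerically: E[X] ≈ 21.44045.

E[X] = C(41,7)·2^(1−C(7,2)) = 5620485/262144 ≈ 21.44045.


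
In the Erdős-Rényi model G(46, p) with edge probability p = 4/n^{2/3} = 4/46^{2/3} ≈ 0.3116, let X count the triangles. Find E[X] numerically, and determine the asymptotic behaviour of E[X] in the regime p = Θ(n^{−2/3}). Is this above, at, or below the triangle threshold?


Number of potential triangles: C(46, 3) = 15180.
Each occurs with probability p³ ≈ (0.3116)³ ≈ 3.024575e-02.
By linearity: E[X] = C(46, 3)·p³ ≈ 15180 · 3.024575e-02 ≈ 459.1304.
Since α = 2/3 < 1, p = c/n^{2/3} ≫ 1/n is above the triangle threshold p ~ 1/n. Asymptotically E[X] ~ (c³/6)·n^{3(1−α)} = (4³/6)·n^{1} → ∞; triangles are abundant w.h.p.

E[X] ≈ 459.1304; in regime p = Θ(1/n^{2/3}) E[X] diverges (above the triangle threshold p ~ 1/n).


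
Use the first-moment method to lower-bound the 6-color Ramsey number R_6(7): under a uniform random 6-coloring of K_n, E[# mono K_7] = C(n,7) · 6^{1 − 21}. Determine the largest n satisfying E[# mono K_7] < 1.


We need C(n, 7) · 6^{1 − 21} < 1, i.e. C(n, 7) < 6^{21 − 1} = 3656158440062976.
Check values of n near the boundary:
  n = 564: C(564, 7) = 3469685994423792; 3469685994423792 < 3656158440062976? YES
  n = 565: C(565, 7) = 3513212521235560; 3513212521235560 < 3656158440062976? YES
  n = 566: C(566, 7) = 3557206237959440; 3557206237959440 < 3656158440062976? YES
  n = 567: C(567, 7) = 3601671315933933; 3601671315933933 < 3656158440062976? YES
  n = 568: C(568, 7) = 3646611956239704; 3646611956239704 < 3656158440062976? YES
  n = 569: C(569, 7) = 3692032389858348; 3692032389858348 < 3656158440062976? NO
  n = 570: C(570, 7) = 3737936877831720; 3737936877831720 < 3656158440062976? NO
  n = 571: C(571, 7) = 3784329711421830; 3784329711421830 < 3656158440062976? NO
The largest n with C(n, 7) < 3656158440062976 is n = 568 (where E[X] = 16882462760369/16926659444736 ≈ 0.9973889). Hence R_6(7) > 568, i.e. R_6(7) ≥ 569.

Largest n = 568; hence R_6(7) > 568.


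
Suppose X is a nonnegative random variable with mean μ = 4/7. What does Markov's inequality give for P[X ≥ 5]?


μ = E[X] = 4/7, a = 5.
Markov: P[X ≥ 5] ≤ μ/a = (4/7)/5 = 4/35.
Numerically: ≈ 0.114.
(Since a = 5 > μ = 0.571, the bound 4/35 is < 1 and informative.)

P[X ≥ 5] ≤ 4/35 ≈ 0.114.


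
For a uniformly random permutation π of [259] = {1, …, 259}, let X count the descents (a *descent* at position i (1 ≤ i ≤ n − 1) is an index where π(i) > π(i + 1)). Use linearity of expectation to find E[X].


Write X = Σ X_I over i = 1, …, 258, with X_I the indicator of one descent.
There are 258 indicators.
For each fixed i, the pair (π(i), π(i+1)) is a uniformly random ordered pair of distinct values from {1, …, 259}; by symmetry P[π(i) > π(i+1)] = 1/2.
By linearity: E[X] = 258 · (1/2) = (259 − 1) · (1/2) = 129 ≈ 129.00000.

E[X] = 129 = 129.00000.


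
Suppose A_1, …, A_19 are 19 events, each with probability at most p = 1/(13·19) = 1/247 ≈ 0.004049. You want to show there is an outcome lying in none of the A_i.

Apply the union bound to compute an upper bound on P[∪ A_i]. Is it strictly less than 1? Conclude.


Union bound: P[∪_{i=1}^{19} A_i] ≤ Σ_i P[A_i] ≤ 19·p = 19·(1/247) = 1/13.
Numerically: 1/13 ≈ 0.076923.
Is 1/13 < 1? YES.
Since P[∪ A_i] ≤ 1/13 < 1, the complement has P[∩ A_i^c] ≥ 1 − 1/13 = 12/13 > 0, so some outcome avoids every A_i.

19·p = 1/13 ≈ 0.076923; existence CERTIFIED by the union bound.


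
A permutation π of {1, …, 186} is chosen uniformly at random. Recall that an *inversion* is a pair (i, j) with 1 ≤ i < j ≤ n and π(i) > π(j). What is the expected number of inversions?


Write X = Σ X_I over the C(186, 2) = 17205 pairs i < j, with X_I the indicator of one inversion.
There are 17205 indicators.
For each fixed pair i < j, the values π(i) and π(j) are two distinct elements of {1, …, 186} in uniformly random order; by symmetry P[π(i) > π(j)] = 1/2.
By linearity: E[X] = 17205 · (1/2) = C(186, 2) · (1/2) = 17205/2 = 17205/2 ≈ 8602.5000.

E[X] = 17205/2 = 8602.5000.


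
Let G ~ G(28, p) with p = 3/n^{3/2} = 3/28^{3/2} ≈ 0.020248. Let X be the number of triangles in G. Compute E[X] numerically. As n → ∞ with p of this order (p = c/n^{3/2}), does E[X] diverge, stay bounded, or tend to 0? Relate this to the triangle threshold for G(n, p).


Number of potential triangles: C(28, 3) = 3276.
Each occurs with probability p³ ≈ (0.020248)³ ≈ 8.3014245e-06.
By linearity: E[X] = C(28, 3)·p³ ≈ 3276 · 8.3014245e-06 ≈ 0.02720.
Since α = 3/2 > 1, p = c/n^{3/2} = o(1/n) is below the triangle threshold p ~ 1/n. Asymptotically E[X] ~ (c³/6)·n^{3(1−α)} = (3³/6)·n^{-1.5} → 0, so by Markov's inequality G has no triangles w.h.p.

E[X] ≈ 0.02720; in regime p = Θ(1/n^{3/2}) E[X] tends to 0 (below the triangle threshold p ~ 1/n).


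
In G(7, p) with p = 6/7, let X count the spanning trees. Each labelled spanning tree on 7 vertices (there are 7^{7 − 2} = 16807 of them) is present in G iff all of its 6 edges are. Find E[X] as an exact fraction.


K_7 has 7^{7 − 2} = 16807 labelled spanning trees.
For each such spanning tree H, let X_H = 1 if all 6 edges of H are present in G. Then P[X_H = 1] = p^{6} = (6/7)^{6} = 46656/117649.
By linearity of expectation: E[X] = Σ_H E[X_H] = 16807 · p^{6} = 16807 · 46656/117649 = 46656/7.
Numerically: E[X] ≈ 6665.1.

E[X] = 16807 · (6/7)^{6} = 46656/7 ≈ 6665.1.


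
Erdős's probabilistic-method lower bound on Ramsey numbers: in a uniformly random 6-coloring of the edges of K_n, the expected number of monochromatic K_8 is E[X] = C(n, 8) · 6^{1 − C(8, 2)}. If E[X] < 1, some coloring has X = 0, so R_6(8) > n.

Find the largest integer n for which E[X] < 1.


We need C(n, 8) · 6^{1 − 28} < 1, i.e. C(n, 8) < 6^{28 − 1} = 1023490369077469249536.
Check values of n near the boundary:
  n = 1589: C(1589, 8) = 990389025825605844438; 990389025825605844438 < 1023490369077469249536? YES
  n = 1590: C(1590, 8) = 995397314198933813310; 995397314198933813310 < 1023490369077469249536? YES
  n = 1591: C(1591, 8) = 1000427749141189953870; 1000427749141189953870 < 1023490369077469249536? YES
  n = 1592: C(1592, 8) = 1005480414540892933435; 1005480414540892933435 < 1023490369077469249536? YES
  n = 1593: C(1593, 8) = 1010555394551193970323; 1010555394551193970323 < 1023490369077469249536? YES
  n = 1594: C(1594, 8) = 1015652773590544255167; 1015652773590544255167 < 1023490369077469249536? YES
  n = 1595: C(1595, 8) = 1020772636343363633895; 1020772636343363633895 < 1023490369077469249536? YES
  n = 1596: C(1596, 8) = 1025915067760710553965; 1025915067760710553965 < 1023490369077469249536? NO
The largest n with C(n, 8) < 1023490369077469249536 is n = 1595 (where E[X] = 113419181815929292655/113721152119718805504 ≈ 0.99734). Hence R_6(8) > 1595, i.e. R_6(8) ≥ 1596.

Largest n = 1595; hence R_6(8) > 1595.


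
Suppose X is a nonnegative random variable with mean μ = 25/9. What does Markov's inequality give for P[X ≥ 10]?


μ = E[X] = 25/9, a = 10.
Markov: P[X ≥ 10] ≤ μ/a = (25/9)/10 = 5/18.
Numerically: ≈ 0.277778.
(Since a = 10 > μ = 2.777778, the bound 5/18 is < 1 and informative.)

P[X ≥ 10] ≤ 5/18 ≈ 0.277778.


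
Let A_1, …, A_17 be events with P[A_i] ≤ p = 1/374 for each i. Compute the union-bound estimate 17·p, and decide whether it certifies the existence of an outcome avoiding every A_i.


Union bound: P[∪_{i=1}^{17} A_i] ≤ Σ_i P[A_i] ≤ 17·p = 17·(1/374) = 1/22.
Numerically: 1/22 ≈ 0.045.
Is 1/22 < 1? YES.
Since P[∪ A_i] ≤ 1/22 < 1, the complement has P[∩ A_i^c] ≥ 1 − 1/22 = 21/22 > 0, so some outcome avoids every A_i.

17·p = 1/22 ≈ 0.045; existence CERTIFIED by the union bound.


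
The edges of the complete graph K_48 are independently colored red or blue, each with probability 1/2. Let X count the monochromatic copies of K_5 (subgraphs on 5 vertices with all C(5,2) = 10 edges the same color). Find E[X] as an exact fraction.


Let X = Σ_S X_S over the C(48, 5) = 1712304 subsets S of size 5, where X_S = 1 if the K_5 on S is monochromatic.
For a fixed S, the K_5 on S has C(5, 2) = 10 edges. P[all 10 edges red] = (1/2)^10, and likewise for blue, so P[monochromatic] = 2·(1/2)^10 = 2^{1 − 10} = 1/512.
Summing: E[X] = C(48, 5) · 2^{1 − 10} = 1712304 · 1/512 = 107019/32.
Numerically: E[X] ≈ 3344.34375.

E[X] = C(48,5)·2^(1−C(5,2)) = 107019/32 ≈ 3344.34375.


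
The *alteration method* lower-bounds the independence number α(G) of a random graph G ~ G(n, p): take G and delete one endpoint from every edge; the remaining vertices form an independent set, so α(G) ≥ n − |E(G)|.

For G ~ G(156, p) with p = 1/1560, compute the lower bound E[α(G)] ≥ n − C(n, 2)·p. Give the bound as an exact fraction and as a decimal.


E[|E(G)|] = C(156, 2)·p = 12090 · (1/1560) = 31/4.
E[α(G)] ≥ n − E[|E(G)|] = 156 − 31/4 = 593/4.
Numerically: ≈ 148.250.
(This is only a lower bound; the true E[α(G)] may be larger.)

E[α(G)] ≥ 593/4 ≈ 148.250.


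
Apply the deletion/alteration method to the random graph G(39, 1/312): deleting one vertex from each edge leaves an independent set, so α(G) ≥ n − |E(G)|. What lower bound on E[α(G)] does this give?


E[|E(G)|] = C(39, 2)·p = 741 · (1/312) = 19/8.
E[α(G)] ≥ n − E[|E(G)|] = 39 − 19/8 = 293/8.
Numerically: ≈ 36.6250.
(This is only a lower bound; the true E[α(G)] may be larger.)

E[α(G)] ≥ 293/8 ≈ 36.6250.


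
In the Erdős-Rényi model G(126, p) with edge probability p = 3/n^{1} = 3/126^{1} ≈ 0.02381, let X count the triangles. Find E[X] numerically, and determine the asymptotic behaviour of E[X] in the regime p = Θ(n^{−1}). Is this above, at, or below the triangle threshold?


Number of potential triangles: C(126, 3) = 325500.
Each occurs with probability p³ ≈ (0.02381)³ ≈ 1.3497462e-05.
By linearity: E[X] = C(126, 3)·p³ ≈ 325500 · 1.3497462e-05 ≈ 4.39342.
Here α = 1, so p = 3/n is exactly at the triangle threshold p ~ 1/n. Asymptotically E[X] → c³/6 = 3³/6 = 9/2 ≈ 4.50000, a bounded constant. In this regime the triangle count is asymptotically Poisson(c³/6).

E[X] ≈ 4.39342; in regime p = Θ(1/n^{1}) E[X] stays bounded (at the triangle threshold p ~ 1/n).


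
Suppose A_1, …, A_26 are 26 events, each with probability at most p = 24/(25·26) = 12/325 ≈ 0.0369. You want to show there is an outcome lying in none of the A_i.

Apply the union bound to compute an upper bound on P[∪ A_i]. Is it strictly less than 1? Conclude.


Union bound: P[∪_{i=1}^{26} A_i] ≤ Σ_i P[A_i] ≤ 26·p = 26·(12/325) = 24/25.
Numerically: 24/25 ≈ 0.9600.
Is 24/25 < 1? YES.
Since P[∪ A_i] ≤ 24/25 < 1, the complement has P[∩ A_i^c] ≥ 1 − 24/25 = 1/25 > 0, so some outcome avoids every A_i.

26·p = 24/25 ≈ 0.9600; existence CERTIFIED by the union bound.


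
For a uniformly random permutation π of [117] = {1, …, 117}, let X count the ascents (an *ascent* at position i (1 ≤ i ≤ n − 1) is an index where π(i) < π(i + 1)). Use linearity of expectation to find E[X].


Write X = Σ X_I over i = 1, …, 116, with X_I the indicator of one ascent.
There are 116 indicators.
For each fixed i, the pair (π(i), π(i+1)) is a uniformly random ordered pair of distinct values from {1, …, 117}; by symmetry P[π(i) < π(i+1)] = 1/2.
By linearity: E[X] = 116 · (1/2) = (117 − 1) · (1/2) = 58 ≈ 58.000.

E[X] = 58 = 58.000.


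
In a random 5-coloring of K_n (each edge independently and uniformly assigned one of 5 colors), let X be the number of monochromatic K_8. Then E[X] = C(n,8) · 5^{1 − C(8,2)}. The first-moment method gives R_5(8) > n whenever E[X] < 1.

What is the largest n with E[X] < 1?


We need C(n, 8) · 5^{1 − 28} < 1, i.e. C(n, 8) < 5^{28 − 1} = 7450580596923828125.
Check values of n near the boundary:
  n = 862: C(862, 8) = 7317951015318931845; 7317951015318931845 < 7450580596923828125? YES
  n = 863: C(863, 8) = 7386423071602617757; 7386423071602617757 < 7450580596923828125? YES
  n = 864: C(864, 8) = 7455455062926006708; 7455455062926006708 < 7450580596923828125? NO
  n = 865: C(865, 8) = 7525050909487743060; 7525050909487743060 < 7450580596923828125? NO
The largest n with C(n, 8) < 7450580596923828125 is n = 863 (where E[X] = 7386423071602617757/7450580596923828125 ≈ 0.9913889). Hence R_5(8) > 863, i.e. R_5(8) ≥ 864.

Largest n = 863; hence R_5(8) > 863.


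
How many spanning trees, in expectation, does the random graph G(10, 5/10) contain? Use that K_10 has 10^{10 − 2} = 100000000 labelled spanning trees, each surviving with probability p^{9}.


K_10 has 10^{10 − 2} = 100000000 labelled spanning trees.
For each such spanning tree H, let X_H = 1 if all 9 edges of H are present in G. Then P[X_H = 1] = p^{9} = (1/2)^{9} = 1/512.
Summing the indicators: E[X] = Σ_H E[X_H] = 100000000 · p^{9} = 100000000 · 1/512 = 390625/2.
Numerically: E[X] ≈ 1.9531e+05.

E[X] = 100000000 · (1/2)^{9} = 390625/2 ≈ 1.9531e+05.


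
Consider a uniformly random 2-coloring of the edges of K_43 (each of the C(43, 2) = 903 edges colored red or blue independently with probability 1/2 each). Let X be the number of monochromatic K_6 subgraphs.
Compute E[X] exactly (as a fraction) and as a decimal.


Let X = Σ_S X_S over the C(43, 6) = 6096454 subsets S of size 6, where X_S = 1 if the K_6 on S is monochromatic.
For a fixed S, the K_6 on S has C(6, 2) = 15 edges. P[all 15 edges red] = (1/2)^15, and likewise for blue, so P[monochromatic] = 2·(1/2)^15 = 2^{1 − 15} = 1/16384.
By linearity of expectation: E[X] = C(43, 6) · 2^{1 − 15} = 6096454 · 1/16384 = 3048227/8192.
Numerically: E[X] ≈ 372.098.

E[X] = C(43,6)·2^(1−C(6,2)) = 3048227/8192 ≈ 372.098.


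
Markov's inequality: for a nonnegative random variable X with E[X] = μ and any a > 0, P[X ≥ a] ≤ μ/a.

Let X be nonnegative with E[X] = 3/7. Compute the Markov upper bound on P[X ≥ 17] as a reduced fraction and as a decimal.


μ = E[X] = 3/7, a = 17.
Markov: P[X ≥ 17] ≤ μ/a = (3/7)/17 = 3/119.
Numerically: ≈ 0.025.
(Since a = 17 > μ = 0.429, the bound 3/119 is < 1 and informative.)

P[X ≥ 17] ≤ 3/119 ≈ 0.025.


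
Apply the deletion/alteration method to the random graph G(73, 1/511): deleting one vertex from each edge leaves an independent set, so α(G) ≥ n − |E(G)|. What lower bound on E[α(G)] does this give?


E[|E(G)|] = C(73, 2)·p = 2628 · (1/511) = 36/7.
E[α(G)] ≥ n − E[|E(G)|] = 73 − 36/7 = 475/7.
Numerically: ≈ 67.857143.
(This is only a lower bound; the true E[α(G)] may be larger.)

E[α(G)] ≥ 475/7 ≈ 67.857143.
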